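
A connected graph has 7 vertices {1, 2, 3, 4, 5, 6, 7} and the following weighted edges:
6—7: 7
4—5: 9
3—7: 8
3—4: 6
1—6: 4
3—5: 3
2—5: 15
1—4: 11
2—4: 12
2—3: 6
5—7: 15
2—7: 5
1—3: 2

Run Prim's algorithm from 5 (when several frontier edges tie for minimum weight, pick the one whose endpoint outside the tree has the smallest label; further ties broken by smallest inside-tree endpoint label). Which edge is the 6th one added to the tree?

3-4

Grow the tree from 5 using Prim:
Step 1: frontier [3—5 3, 4—5 9, 2—5 15, 5—7 15] → take 3—5 (3); add 3.
Step 2: frontier [1—3 2, 2—3 6, 3—4 6, 3—7 8, 4—5 9, 2—5 15, 5—7 15] → take 1—3 (2); add 1.
Step 3: frontier [1—6 4, 1—4 11, 2—3 6, 3—4 6, 3—7 8, 4—5 9, 2—5 15, 5—7 15] → take 1—6 (4); add 6.
Step 4: frontier [1—4 11, 2—3 6, 3—4 6, 3—7 8, 4—5 9, 2—5 15, 5—7 15, 6—7 7] → take 2—3 (6); add 2.
Step 5: frontier [1—4 11, 2—7 5, 2—4 12, 3—4 6, 3—7 8, 4—5 9, 5—7 15, 6—7 7] → take 2—7 (5); add 7.
Step 6: frontier [1—4 11, 2—4 12, 3—4 6, 4—5 9] → take 3—4 (6); add 4.
The 6th edge added is 3—4.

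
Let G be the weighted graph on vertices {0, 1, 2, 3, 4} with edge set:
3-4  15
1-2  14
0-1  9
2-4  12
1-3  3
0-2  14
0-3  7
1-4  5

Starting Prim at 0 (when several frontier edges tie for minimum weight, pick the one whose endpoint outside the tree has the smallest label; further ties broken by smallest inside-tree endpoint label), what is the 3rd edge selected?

1-4

Prim, starting at 0.
Step 1: cheapest edge leaving the tree is 0-3 (7); add 3.
Step 2: cheapest edge leaving the tree is 1-3 (3); add 1.
Step 3: cheapest edge leaving the tree is 1-4 (5); add 4.
Step 4: cheapest edge leaving the tree is 2-4 (12); add 2.
The 3rd edge added is 1-4.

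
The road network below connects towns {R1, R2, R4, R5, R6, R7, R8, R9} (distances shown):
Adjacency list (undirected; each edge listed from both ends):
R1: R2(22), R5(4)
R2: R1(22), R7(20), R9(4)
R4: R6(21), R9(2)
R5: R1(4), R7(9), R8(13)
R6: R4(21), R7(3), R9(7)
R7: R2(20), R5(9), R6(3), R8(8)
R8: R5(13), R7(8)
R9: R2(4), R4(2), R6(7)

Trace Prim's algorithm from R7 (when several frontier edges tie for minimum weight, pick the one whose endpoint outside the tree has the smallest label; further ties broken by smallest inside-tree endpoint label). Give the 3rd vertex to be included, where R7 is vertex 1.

Prim, starting at R7.
Step 1: cheapest edge leaving the tree is R6-R7 (3); add R6.
Step 2: cheapest edge leaving the tree is R6-R9 (7); add R9.
Step 3: cheapest edge leaving the tree is R4-R9 (2); add R4.
Step 4: cheapest edge leaving the tree is R2-R9 (4); add R2.
Step 5: cheapest edge leaving the tree is R7-R8 (8); add R8.
Step 6: cheapest edge leaving the tree is R5-R7 (9); add R5.
Step 7: cheapest edge leaving the tree is R1-R5 (4); add R1.
Vertex order: R7, R6, R9, R4, R2, R8, R5, R1. The 3rd vertex is R9.

R9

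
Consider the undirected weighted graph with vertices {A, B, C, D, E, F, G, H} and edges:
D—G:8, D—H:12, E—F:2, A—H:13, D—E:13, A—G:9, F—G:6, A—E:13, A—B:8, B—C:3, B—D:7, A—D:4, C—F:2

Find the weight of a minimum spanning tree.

Grow the tree from E using Prim:
Step 1: cheapest edge leaving the tree is E—F (2); add F.
Step 2: cheapest edge leaving the tree is C—F (2); add C.
Step 3: cheapest edge leaving the tree is B—C (3); add B.
Step 4: cheapest edge leaving the tree is F—G (6); add G.
Step 5: cheapest edge leaving the tree is B—D (7); add D.
Step 6: cheapest edge leaving the tree is A—D (4); add A.
Step 7: cheapest edge leaving the tree is D—H (12); add H.
MST edges: E—F, C—F, B—C, F—G, B—D, A—D, D—H; total weight 2+2+3+6+7+4+12 = 36.

36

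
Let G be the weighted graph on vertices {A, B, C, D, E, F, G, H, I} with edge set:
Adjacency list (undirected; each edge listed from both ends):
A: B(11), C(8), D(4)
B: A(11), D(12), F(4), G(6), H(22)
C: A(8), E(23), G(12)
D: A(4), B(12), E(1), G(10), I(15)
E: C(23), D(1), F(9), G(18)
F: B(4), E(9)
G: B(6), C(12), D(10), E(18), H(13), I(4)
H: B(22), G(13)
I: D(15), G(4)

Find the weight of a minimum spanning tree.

Prim's algorithm from F:
Step 1: cheapest edge leaving the tree is B–F (4); add B.
Step 2: cheapest edge leaving the tree is B–G (6); add G.
Step 3: cheapest edge leaving the tree is G–I (4); add I.
Step 4: cheapest edge leaving the tree is E–F (9); add E.
Step 5: cheapest edge leaving the tree is D–E (1); add D.
Step 6: cheapest edge leaving the tree is A–D (4); add A.
Step 7: cheapest edge leaving the tree is A–C (8); add C.
Step 8: cheapest edge leaving the tree is G–H (13); add H.
MST edges: B–F, B–G, G–I, E–F, D–E, A–D, A–C, G–H; total weight 4+6+4+9+1+4+8+13 = 49.

49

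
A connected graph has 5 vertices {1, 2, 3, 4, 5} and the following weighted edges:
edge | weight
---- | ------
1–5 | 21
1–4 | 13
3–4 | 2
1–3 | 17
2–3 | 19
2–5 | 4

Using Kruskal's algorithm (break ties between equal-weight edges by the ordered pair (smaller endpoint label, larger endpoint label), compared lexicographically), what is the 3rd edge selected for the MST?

1-4

Kruskal: consider edges lightest-first.
3–4 (2): add — endpoints in different components.
2–5 (4): add — endpoints in different components.
1–4 (13): add — endpoints in different components.
1–3 (17): skip — 1 and 3 already connected.
2–3 (19): add — endpoints in different components.
The 3rd edge added is 1–4.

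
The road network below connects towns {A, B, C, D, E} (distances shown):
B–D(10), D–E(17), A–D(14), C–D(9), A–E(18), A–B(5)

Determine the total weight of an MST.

41

Sort edges by weight, then run Kruskal:
A–B (5): add — endpoints in different components.
C–D (9): add — endpoints in different components.
B–D (10): add — endpoints in different components.
A–D (14): skip — A and D already connected.
D–E (17): add — endpoints in different components.
MST edges: A–B, C–D, B–D, D–E; total weight 5+9+10+17 = 41.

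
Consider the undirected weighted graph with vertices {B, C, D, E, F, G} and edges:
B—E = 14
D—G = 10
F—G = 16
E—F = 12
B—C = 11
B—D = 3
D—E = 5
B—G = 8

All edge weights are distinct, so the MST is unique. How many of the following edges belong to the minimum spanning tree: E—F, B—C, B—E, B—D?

Sort edges by weight, then run Kruskal:
B—D (3): add. Components now {B,D} {C} {E} {F} {G}
D—E (5): add. Components now {B,D,E} {C} {F} {G}
B—G (8): add. Components now {B,D,E,G} {C} {F}
D—G (10): skip — D and G already connected.
B—C (11): add. Components now {B,C,D,E,G} {F}
E—F (12): add. Components now {B,C,D,E,F,G}
MST edge set: {B—D, D—E, B—G, B—C, E—F}.
Of the listed edges, {E—F, B—C, B—D} are in the MST → 3.

3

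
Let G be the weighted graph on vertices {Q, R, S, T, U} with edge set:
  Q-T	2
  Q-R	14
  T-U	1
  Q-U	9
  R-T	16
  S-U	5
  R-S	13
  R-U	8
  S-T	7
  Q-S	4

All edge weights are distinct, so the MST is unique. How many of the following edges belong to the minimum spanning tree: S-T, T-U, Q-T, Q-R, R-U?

Sort edges by weight, then run Kruskal:
T-U (1): add. Components now {T,U} {Q} {R} {S}
Q-T (2): add. Components now {Q,T,U} {R} {S}
Q-S (4): add. Components now {Q,S,T,U} {R}
S-U (5): skip — U and S already connected.
S-T (7): skip — T and S already connected.
R-U (8): add. Components now {Q,R,S,T,U}
MST edge set: {T-U, Q-T, Q-S, R-U}.
Of the listed edges, {T-U, Q-T, R-U} are in the MST → 3.

3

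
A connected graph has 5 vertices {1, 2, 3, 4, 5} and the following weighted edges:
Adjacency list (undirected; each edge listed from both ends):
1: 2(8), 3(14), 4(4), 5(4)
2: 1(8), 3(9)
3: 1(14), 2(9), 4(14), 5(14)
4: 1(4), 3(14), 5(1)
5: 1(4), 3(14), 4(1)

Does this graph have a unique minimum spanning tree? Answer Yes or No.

No

Kruskal's algorithm — process edges by increasing weight (ties by edge label):
4–5 (1): add — endpoints in different components.
1–4 (4): add — endpoints in different components.
1–5 (4): skip — 1 and 5 already connected.
1–2 (8): add — endpoints in different components.
2–3 (9): add — endpoints in different components.
Non-tree edge 1–5 has weight 4, equal to the heaviest edge on its tree cycle — swapping gives another MST of the same weight. Not unique.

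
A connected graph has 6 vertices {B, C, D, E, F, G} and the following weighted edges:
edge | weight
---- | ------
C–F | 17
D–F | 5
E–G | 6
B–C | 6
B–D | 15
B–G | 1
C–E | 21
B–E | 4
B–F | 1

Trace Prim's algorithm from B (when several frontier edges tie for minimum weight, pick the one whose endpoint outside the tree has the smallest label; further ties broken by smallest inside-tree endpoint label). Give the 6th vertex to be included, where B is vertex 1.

Prim, starting at B.
Step 1: cheapest edge leaving the tree is B–F (1); add F.
Step 2: cheapest edge leaving the tree is B–G (1); add G.
Step 3: cheapest edge leaving the tree is B–E (4); add E.
Step 4: cheapest edge leaving the tree is D–F (5); add D.
Step 5: cheapest edge leaving the tree is B–C (6); add C.
Vertex order: B, F, G, E, D, C. The 6th vertex is C.

C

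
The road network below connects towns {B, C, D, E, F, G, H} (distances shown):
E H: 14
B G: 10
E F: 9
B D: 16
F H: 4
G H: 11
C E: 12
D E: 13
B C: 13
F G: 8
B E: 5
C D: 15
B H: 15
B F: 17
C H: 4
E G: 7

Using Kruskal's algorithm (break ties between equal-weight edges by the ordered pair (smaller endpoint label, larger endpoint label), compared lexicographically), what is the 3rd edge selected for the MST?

Kruskal's algorithm — process edges by increasing weight (ties by edge label):
C H (4): add — endpoints in different components.
F H (4): add — endpoints in different components.
B E (5): add — endpoints in different components.
E G (7): add — endpoints in different components.
F G (8): add — endpoints in different components.
E F (9): skip — E and F already connected.
B G (10): skip — B and G already connected.
G H (11): skip — G and H already connected.
C E (12): skip — C and E already connected.
B C (13): skip — B and C already connected.
D E (13): add — endpoints in different components.
The 3rd edge added is B E.

B-E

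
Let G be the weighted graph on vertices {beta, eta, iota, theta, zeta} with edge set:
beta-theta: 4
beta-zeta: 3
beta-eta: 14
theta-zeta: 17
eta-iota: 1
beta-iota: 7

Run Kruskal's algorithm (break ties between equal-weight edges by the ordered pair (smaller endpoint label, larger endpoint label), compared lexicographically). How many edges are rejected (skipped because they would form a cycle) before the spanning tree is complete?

Kruskal's algorithm — process edges by increasing weight (ties by edge label):
eta-iota (1): add — endpoints in different components.
beta-zeta (3): add — endpoints in different components.
beta-theta (4): add — endpoints in different components.
beta-iota (7): add — endpoints in different components.
Edges rejected before the tree was complete: 0.

0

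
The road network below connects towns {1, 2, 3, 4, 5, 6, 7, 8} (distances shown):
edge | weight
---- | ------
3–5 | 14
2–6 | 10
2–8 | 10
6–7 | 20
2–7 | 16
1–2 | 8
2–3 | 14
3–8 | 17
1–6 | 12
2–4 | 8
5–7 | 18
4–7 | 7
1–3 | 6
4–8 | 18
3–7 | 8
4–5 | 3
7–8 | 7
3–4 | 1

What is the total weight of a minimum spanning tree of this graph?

Prim's algorithm from 8:
Step 1: cheapest edge leaving the tree is 7–8 (7); add 7.
Step 2: cheapest edge leaving the tree is 4–7 (7); add 4.
Step 3: cheapest edge leaving the tree is 3–4 (1); add 3.
Step 4: cheapest edge leaving the tree is 4–5 (3); add 5.
Step 5: cheapest edge leaving the tree is 1–3 (6); add 1.
Step 6: cheapest edge leaving the tree is 1–2 (8); add 2.
Step 7: cheapest edge leaving the tree is 2–6 (10); add 6.
MST edges: 7–8, 4–7, 3–4, 4–5, 1–3, 1–2, 2–6; total weight 7+7+1+3+6+8+10 = 42.

42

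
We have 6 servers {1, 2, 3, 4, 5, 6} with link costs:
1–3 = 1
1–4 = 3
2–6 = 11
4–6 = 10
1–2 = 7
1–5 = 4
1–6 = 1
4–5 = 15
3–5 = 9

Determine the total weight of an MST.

16

Prim's algorithm from 4:
Step 1: frontier [1–4 3, 4–6 10, 4–5 15] → take 1–4 (3); add 1.
Step 2: frontier [1–3 1, 1–6 1, 1–5 4, 1–2 7, 4–6 10, 4–5 15] → take 1–3 (1); add 3.
Step 3: frontier [1–6 1, 1–5 4, 1–2 7, 3–5 9, 4–6 10, 4–5 15] → take 1–6 (1); add 6.
Step 4: frontier [1–5 4, 1–2 7, 3–5 9, 4–5 15, 2–6 11] → take 1–5 (4); add 5.
Step 5: frontier [1–2 7, 2–6 11] → take 1–2 (7); add 2.
MST edges: 1–4, 1–3, 1–6, 1–5, 1–2; total weight 3+1+1+4+7 = 16.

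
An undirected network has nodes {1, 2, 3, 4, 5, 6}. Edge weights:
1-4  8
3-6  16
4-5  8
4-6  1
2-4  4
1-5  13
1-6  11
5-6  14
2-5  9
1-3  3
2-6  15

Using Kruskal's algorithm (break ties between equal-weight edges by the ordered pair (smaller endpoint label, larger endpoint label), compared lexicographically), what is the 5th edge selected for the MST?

Kruskal's algorithm — process edges by increasing weight (ties by edge label):
4-6 (1): add. Components now {1} {2} {3} {4,6} {5}
1-3 (3): add. Components now {1,3} {2} {4,6} {5}
2-4 (4): add. Components now {1,3} {2,4,6} {5}
1-4 (8): add. Components now {1,2,3,4,6} {5}
4-5 (8): add. Components now {1,2,3,4,5,6}
The 5th edge added is 4-5.

4-5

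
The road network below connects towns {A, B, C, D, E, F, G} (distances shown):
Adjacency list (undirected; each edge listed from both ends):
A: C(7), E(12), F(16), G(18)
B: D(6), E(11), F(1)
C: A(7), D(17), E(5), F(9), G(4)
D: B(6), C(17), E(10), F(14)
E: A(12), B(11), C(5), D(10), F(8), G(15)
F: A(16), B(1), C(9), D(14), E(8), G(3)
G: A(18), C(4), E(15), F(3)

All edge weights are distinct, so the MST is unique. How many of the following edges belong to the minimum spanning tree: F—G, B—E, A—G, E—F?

Kruskal: consider edges lightest-first.
B—F (1): add — endpoints in different components.
F—G (3): add — endpoints in different components.
C—G (4): add — endpoints in different components.
C—E (5): add — endpoints in different components.
B—D (6): add — endpoints in different components.
A—C (7): add — endpoints in different components.
MST edge set: {B—F, F—G, C—G, C—E, B—D, A—C}.
Of the listed edges, {F—G} are in the MST → 1.

1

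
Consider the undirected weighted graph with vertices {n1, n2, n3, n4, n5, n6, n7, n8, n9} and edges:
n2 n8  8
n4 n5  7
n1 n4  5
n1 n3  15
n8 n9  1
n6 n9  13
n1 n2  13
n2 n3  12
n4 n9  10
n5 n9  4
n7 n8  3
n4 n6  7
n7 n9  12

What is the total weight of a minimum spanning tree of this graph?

47

Prim, starting at n8.
Step 1: cheapest edge leaving the tree is n8 n9 (1); add n9.
Step 2: cheapest edge leaving the tree is n7 n8 (3); add n7.
Step 3: cheapest edge leaving the tree is n5 n9 (4); add n5.
Step 4: cheapest edge leaving the tree is n4 n5 (7); add n4.
Step 5: cheapest edge leaving the tree is n1 n4 (5); add n1.
Step 6: cheapest edge leaving the tree is n4 n6 (7); add n6.
Step 7: cheapest edge leaving the tree is n2 n8 (8); add n2.
Step 8: cheapest edge leaving the tree is n2 n3 (12); add n3.
MST edges: n8 n9, n7 n8, n5 n9, n4 n5, n1 n4, n4 n6, n2 n8, n2 n3; total weight 1+3+4+7+5+7+8+12 = 47.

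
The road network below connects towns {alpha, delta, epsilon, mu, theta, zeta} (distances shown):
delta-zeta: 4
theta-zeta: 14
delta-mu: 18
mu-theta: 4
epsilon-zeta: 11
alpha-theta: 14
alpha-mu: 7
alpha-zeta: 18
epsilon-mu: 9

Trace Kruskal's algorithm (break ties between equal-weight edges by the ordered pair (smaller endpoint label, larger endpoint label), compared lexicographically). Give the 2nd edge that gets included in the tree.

Kruskal's algorithm — process edges by increasing weight (ties by edge label):
delta-zeta (4): add. Components now {theta} {delta,zeta} {alpha} {epsilon} {mu}
mu-theta (4): add. Components now {mu,theta} {delta,zeta} {alpha} {epsilon}
alpha-mu (7): add. Components now {alpha,mu,theta} {delta,zeta} {epsilon}
epsilon-mu (9): add. Components now {alpha,epsilon,mu,theta} {delta,zeta}
epsilon-zeta (11): add. Components now {alpha,delta,epsilon,mu,theta,zeta}
The 2nd edge added is mu-theta.

mu-theta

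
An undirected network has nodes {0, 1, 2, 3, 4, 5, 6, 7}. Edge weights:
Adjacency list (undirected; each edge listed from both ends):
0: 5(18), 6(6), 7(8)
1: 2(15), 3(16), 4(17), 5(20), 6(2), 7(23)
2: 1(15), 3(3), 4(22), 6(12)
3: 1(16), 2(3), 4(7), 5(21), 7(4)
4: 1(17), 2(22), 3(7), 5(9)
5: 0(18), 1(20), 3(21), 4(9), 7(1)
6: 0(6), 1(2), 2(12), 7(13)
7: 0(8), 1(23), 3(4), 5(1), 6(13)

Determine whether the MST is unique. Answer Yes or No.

Sort edges by weight, then run Kruskal:
5—7 (1): add — endpoints in different components.
1—6 (2): add — endpoints in different components.
2—3 (3): add — endpoints in different components.
3—7 (4): add — endpoints in different components.
0—6 (6): add — endpoints in different components.
3—4 (7): add — endpoints in different components.
0—7 (8): add — endpoints in different components.
Every non-tree edge has weight strictly greater than the heaviest edge on the tree path between its endpoints, so the MST is unique.

Yes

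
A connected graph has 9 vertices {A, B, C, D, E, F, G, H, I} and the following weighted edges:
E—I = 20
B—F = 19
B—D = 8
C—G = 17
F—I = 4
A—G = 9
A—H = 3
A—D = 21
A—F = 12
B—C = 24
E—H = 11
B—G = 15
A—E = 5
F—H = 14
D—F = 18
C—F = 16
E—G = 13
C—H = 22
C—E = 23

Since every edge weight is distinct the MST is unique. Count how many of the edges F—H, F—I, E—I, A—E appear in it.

Kruskal: consider edges lightest-first.
A—H (3): add — endpoints in different components.
F—I (4): add — endpoints in different components.
A—E (5): add — endpoints in different components.
B—D (8): add — endpoints in different components.
A—G (9): add — endpoints in different components.
E—H (11): skip — E and H already connected.
A—F (12): add — endpoints in different components.
E—G (13): skip — E and G already connected.
F—H (14): skip — F and H already connected.
B—G (15): add — endpoints in different components.
C—F (16): add — endpoints in different components.
MST edge set: {A—H, F—I, A—E, B—D, A—G, A—F, B—G, C—F}.
Of the listed edges, {F—I, A—E} are in the MST → 2.

2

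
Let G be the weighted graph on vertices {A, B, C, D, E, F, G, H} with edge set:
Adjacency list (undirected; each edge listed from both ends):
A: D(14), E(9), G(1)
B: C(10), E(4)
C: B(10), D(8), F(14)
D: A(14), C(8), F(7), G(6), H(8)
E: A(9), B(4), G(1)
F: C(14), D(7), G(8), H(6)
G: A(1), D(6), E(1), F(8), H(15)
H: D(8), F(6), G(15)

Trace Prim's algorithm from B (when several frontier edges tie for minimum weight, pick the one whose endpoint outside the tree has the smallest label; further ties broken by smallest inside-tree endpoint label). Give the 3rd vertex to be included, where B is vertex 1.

G

Prim, starting at B.
Step 1: cheapest edge leaving the tree is B-E (4); add E.
Step 2: cheapest edge leaving the tree is E-G (1); add G.
Step 3: cheapest edge leaving the tree is A-G (1); add A.
Step 4: cheapest edge leaving the tree is D-G (6); add D.
Step 5: cheapest edge leaving the tree is D-F (7); add F.
Step 6: cheapest edge leaving the tree is F-H (6); add H.
Step 7: cheapest edge leaving the tree is C-D (8); add C.
Vertex order: B, E, G, A, D, F, H, C. The 3rd vertex is G.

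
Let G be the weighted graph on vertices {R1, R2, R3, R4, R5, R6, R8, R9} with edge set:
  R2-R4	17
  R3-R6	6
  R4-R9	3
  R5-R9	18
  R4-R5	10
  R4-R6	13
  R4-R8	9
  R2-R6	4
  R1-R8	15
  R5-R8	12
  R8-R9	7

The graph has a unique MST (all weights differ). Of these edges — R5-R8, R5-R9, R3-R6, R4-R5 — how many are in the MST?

2

Kruskal's algorithm — process edges by increasing weight (ties by edge label):
R4-R9 (3): add — endpoints in different components.
R2-R6 (4): add — endpoints in different components.
R3-R6 (6): add — endpoints in different components.
R8-R9 (7): add — endpoints in different components.
R4-R8 (9): skip — R8 and R4 already connected.
R4-R5 (10): add — endpoints in different components.
R5-R8 (12): skip — R5 and R8 already connected.
R4-R6 (13): add — endpoints in different components.
R1-R8 (15): add — endpoints in different components.
MST edge set: {R4-R9, R2-R6, R3-R6, R8-R9, R4-R5, R4-R6, R1-R8}.
Of the listed edges, {R3-R6, R4-R5} are in the MST → 2.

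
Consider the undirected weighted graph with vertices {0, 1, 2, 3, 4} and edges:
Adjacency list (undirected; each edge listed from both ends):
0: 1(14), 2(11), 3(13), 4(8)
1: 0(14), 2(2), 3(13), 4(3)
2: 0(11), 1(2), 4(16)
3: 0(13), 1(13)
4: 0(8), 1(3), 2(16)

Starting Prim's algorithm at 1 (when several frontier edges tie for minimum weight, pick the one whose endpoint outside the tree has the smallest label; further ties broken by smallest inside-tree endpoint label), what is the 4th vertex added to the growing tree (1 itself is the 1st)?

Prim's algorithm from 1:
Step 1: cheapest edge leaving the tree is 1-2 (2); add 2.
Step 2: cheapest edge leaving the tree is 1-4 (3); add 4.
Step 3: cheapest edge leaving the tree is 0-4 (8); add 0.
Step 4: cheapest edge leaving the tree is 0-3 (13); add 3.
Vertex order: 1, 2, 4, 0, 3. The 4th vertex is 0.

0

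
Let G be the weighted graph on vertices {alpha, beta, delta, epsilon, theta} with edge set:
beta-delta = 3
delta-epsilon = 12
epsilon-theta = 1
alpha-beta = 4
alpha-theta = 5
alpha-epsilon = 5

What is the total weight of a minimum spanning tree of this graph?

13

Kruskal: consider edges lightest-first.
epsilon-theta (1): add — endpoints in different components.
beta-delta (3): add — endpoints in different components.
alpha-beta (4): add — endpoints in different components.
alpha-epsilon (5): add — endpoints in different components.
MST edges: epsilon-theta, beta-delta, alpha-beta, alpha-epsilon; total weight 1+3+4+5 = 13.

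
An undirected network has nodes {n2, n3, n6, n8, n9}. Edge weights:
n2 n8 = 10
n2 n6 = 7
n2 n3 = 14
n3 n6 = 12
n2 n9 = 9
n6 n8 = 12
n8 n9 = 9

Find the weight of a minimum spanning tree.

37

Grow the tree from n2 using Prim:
Step 1: cheapest edge leaving the tree is n2 n6 (7); add n6.
Step 2: cheapest edge leaving the tree is n2 n9 (9); add n9.
Step 3: cheapest edge leaving the tree is n8 n9 (9); add n8.
Step 4: cheapest edge leaving the tree is n3 n6 (12); add n3.
MST edges: n2 n6, n2 n9, n8 n9, n3 n6; total weight 7+9+9+12 = 37.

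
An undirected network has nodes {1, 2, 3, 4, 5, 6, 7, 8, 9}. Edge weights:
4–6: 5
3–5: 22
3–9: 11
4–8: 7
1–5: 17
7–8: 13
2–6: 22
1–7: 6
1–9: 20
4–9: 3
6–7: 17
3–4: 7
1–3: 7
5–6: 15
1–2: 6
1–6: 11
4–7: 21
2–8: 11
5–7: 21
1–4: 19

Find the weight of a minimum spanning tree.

56

Kruskal: consider edges lightest-first.
4–9 (3): add — endpoints in different components.
4–6 (5): add — endpoints in different components.
1–2 (6): add — endpoints in different components.
1–7 (6): add — endpoints in different components.
1–3 (7): add — endpoints in different components.
3–4 (7): add — endpoints in different components.
4–8 (7): add — endpoints in different components.
1–6 (11): skip — 1 and 6 already connected.
2–8 (11): skip — 2 and 8 already connected.
3–9 (11): skip — 3 and 9 already connected.
7–8 (13): skip — 7 and 8 already connected.
5–6 (15): add — endpoints in different components.
MST edges: 4–9, 4–6, 1–2, 1–7, 1–3, 3–4, 4–8, 5–6; total weight 3+5+6+6+7+7+7+15 = 56.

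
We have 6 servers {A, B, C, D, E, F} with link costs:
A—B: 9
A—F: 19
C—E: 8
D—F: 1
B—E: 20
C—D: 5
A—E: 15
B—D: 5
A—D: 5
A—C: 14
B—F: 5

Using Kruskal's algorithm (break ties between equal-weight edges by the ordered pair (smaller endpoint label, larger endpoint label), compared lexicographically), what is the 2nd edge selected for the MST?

Kruskal's algorithm — process edges by increasing weight (ties by edge label):
D—F (1): add — endpoints in different components.
A—D (5): add — endpoints in different components.
B—D (5): add — endpoints in different components.
B—F (5): skip — B and F already connected.
C—D (5): add — endpoints in different components.
C—E (8): add — endpoints in different components.
The 2nd edge added is A—D.

A-D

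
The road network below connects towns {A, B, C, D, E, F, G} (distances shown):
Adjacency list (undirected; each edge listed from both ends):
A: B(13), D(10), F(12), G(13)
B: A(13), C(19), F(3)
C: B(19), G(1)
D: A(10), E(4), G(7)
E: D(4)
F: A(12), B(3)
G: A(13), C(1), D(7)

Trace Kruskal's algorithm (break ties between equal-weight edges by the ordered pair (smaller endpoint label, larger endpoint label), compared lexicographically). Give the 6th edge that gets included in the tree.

Kruskal's algorithm — process edges by increasing weight (ties by edge label):
C–G (1): add — endpoints in different components.
B–F (3): add — endpoints in different components.
D–E (4): add — endpoints in different components.
D–G (7): add — endpoints in different components.
A–D (10): add — endpoints in different components.
A–F (12): add — endpoints in different components.
The 6th edge added is A–F.

A-F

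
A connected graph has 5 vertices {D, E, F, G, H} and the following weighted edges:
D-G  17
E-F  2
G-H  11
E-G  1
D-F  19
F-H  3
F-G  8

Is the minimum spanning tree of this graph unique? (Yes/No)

Kruskal's algorithm — process edges by increasing weight (ties by edge label):
E-G (1): add. Components now {D} {E,G} {F} {H}
E-F (2): add. Components now {D} {E,F,G} {H}
F-H (3): add. Components now {D} {E,F,G,H}
F-G (8): skip — F and G already connected.
G-H (11): skip — G and H already connected.
D-G (17): add. Components now {D,E,F,G,H}
Every non-tree edge has weight strictly greater than the heaviest edge on the tree path between its endpoints, so the MST is unique.

Yes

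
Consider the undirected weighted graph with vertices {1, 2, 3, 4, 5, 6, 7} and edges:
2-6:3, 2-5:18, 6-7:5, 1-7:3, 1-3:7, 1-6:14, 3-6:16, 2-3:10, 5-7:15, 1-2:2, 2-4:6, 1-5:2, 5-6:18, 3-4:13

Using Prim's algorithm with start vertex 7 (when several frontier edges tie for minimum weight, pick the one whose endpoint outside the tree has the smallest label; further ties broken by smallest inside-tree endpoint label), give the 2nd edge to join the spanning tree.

1-2

Prim's algorithm from 7:
Step 1: frontier [1-7 3, 6-7 5, 5-7 15] → take 1-7 (3); add 1.
Step 2: frontier [1-2 2, 1-5 2, 1-3 7, 1-6 14, 6-7 5, 5-7 15] → take 1-2 (2); add 2.
Step 3: frontier [1-5 2, 1-3 7, 1-6 14, 2-6 3, 2-4 6, 2-3 10, 2-5 18, 6-7 5, 5-7 15] → take 1-5 (2); add 5.
Step 4: frontier [1-3 7, 1-6 14, 2-6 3, 2-4 6, 2-3 10, 5-6 18, 6-7 5] → take 2-6 (3); add 6.
Step 5: frontier [1-3 7, 2-4 6, 2-3 10, 3-6 16] → take 2-4 (6); add 4.
Step 6: frontier [1-3 7, 2-3 10, 3-4 13, 3-6 16] → take 1-3 (7); add 3.
The 2nd edge added is 1-2.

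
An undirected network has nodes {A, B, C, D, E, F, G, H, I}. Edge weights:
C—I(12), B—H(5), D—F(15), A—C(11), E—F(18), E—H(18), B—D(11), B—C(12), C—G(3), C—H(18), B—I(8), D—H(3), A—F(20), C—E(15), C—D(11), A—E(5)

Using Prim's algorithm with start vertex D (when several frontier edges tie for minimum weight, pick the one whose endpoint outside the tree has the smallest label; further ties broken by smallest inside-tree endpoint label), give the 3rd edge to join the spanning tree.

B-I

Grow the tree from D using Prim:
Step 1: cheapest edge leaving the tree is D—H (3); add H.
Step 2: cheapest edge leaving the tree is B—H (5); add B.
Step 3: cheapest edge leaving the tree is B—I (8); add I.
Step 4: cheapest edge leaving the tree is C—D (11); add C.
Step 5: cheapest edge leaving the tree is C—G (3); add G.
Step 6: cheapest edge leaving the tree is A—C (11); add A.
Step 7: cheapest edge leaving the tree is A—E (5); add E.
Step 8: cheapest edge leaving the tree is D—F (15); add F.
The 3rd edge added is B—I.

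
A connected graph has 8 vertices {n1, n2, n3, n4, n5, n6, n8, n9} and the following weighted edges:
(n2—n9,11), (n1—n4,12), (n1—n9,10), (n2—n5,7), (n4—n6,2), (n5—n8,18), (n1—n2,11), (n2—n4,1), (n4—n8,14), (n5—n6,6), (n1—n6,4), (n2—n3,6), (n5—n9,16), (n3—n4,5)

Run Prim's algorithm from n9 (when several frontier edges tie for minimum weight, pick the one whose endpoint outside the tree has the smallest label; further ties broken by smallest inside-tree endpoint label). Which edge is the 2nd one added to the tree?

n1-n6

Prim's algorithm from n9:
Step 1: frontier [n1—n9 10, n2—n9 11, n5—n9 16] → take n1—n9 (10); add n1.
Step 2: frontier [n1—n6 4, n1—n2 11, n1—n4 12, n2—n9 11, n5—n9 16] → take n1—n6 (4); add n6.
Step 3: frontier [n1—n2 11, n1—n4 12, n4—n6 2, n5—n6 6, n2—n9 11, n5—n9 16] → take n4—n6 (2); add n4.
Step 4: frontier [n1—n2 11, n2—n4 1, n3—n4 5, n4—n8 14, n5—n6 6, n2—n9 11, n5—n9 16] → take n2—n4 (1); add n2.
Step 5: frontier [n2—n3 6, n2—n5 7, n3—n4 5, n4—n8 14, n5—n6 6, n5—n9 16] → take n3—n4 (5); add n3.
Step 6: frontier [n2—n5 7, n4—n8 14, n5—n6 6, n5—n9 16] → take n5—n6 (6); add n5.
Step 7: frontier [n4—n8 14, n5—n8 18] → take n4—n8 (14); add n8.
The 2nd edge added is n1—n6.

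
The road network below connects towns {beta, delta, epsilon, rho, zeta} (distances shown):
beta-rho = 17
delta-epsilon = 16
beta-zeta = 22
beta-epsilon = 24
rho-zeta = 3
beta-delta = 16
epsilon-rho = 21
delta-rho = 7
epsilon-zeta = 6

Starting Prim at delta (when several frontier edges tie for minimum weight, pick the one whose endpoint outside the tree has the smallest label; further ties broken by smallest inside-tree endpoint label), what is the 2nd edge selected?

rho-zeta

Prim's algorithm from delta:
Step 1: frontier [delta-rho 7, beta-delta 16, delta-epsilon 16] → take delta-rho (7); add rho.
Step 2: frontier [beta-delta 16, delta-epsilon 16, rho-zeta 3, beta-rho 17, epsilon-rho 21] → take rho-zeta (3); add zeta.
Step 3: frontier [beta-delta 16, delta-epsilon 16, beta-rho 17, epsilon-rho 21, epsilon-zeta 6, beta-zeta 22] → take epsilon-zeta (6); add epsilon.
Step 4: frontier [beta-delta 16, beta-epsilon 24, beta-rho 17, beta-zeta 22] → take beta-delta (16); add beta.
The 2nd edge added is rho-zeta.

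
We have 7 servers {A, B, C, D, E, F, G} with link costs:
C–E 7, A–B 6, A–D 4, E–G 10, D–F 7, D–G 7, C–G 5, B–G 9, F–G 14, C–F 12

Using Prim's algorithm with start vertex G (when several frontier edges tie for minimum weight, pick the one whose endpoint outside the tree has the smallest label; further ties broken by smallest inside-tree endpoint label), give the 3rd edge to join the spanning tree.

A-D

Prim, starting at G.
Step 1: cheapest edge leaving the tree is C–G (5); add C.
Step 2: cheapest edge leaving the tree is D–G (7); add D.
Step 3: cheapest edge leaving the tree is A–D (4); add A.
Step 4: cheapest edge leaving the tree is A–B (6); add B.
Step 5: cheapest edge leaving the tree is C–E (7); add E.
Step 6: cheapest edge leaving the tree is D–F (7); add F.
The 3rd edge added is A–D.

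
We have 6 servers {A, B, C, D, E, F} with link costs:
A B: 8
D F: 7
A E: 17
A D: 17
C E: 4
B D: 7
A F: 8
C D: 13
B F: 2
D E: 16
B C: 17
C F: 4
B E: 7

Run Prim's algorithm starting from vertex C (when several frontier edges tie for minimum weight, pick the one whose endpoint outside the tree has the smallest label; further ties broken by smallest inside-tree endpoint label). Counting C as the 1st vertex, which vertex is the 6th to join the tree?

A

Prim, starting at C.
Step 1: cheapest edge leaving the tree is C E (4); add E.
Step 2: cheapest edge leaving the tree is C F (4); add F.
Step 3: cheapest edge leaving the tree is B F (2); add B.
Step 4: cheapest edge leaving the tree is B D (7); add D.
Step 5: cheapest edge leaving the tree is A B (8); add A.
Vertex order: C, E, F, B, D, A. The 6th vertex is A.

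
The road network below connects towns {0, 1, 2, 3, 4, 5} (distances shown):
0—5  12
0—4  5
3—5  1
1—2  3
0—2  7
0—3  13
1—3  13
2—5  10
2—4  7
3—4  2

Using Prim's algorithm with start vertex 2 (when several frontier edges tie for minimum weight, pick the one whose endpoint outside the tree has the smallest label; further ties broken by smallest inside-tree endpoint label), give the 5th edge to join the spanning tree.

3-5

Grow the tree from 2 using Prim:
Step 1: cheapest edge leaving the tree is 1—2 (3); add 1.
Step 2: cheapest edge leaving the tree is 0—2 (7); add 0.
Step 3: cheapest edge leaving the tree is 0—4 (5); add 4.
Step 4: cheapest edge leaving the tree is 3—4 (2); add 3.
Step 5: cheapest edge leaving the tree is 3—5 (1); add 5.
The 5th edge added is 3—5.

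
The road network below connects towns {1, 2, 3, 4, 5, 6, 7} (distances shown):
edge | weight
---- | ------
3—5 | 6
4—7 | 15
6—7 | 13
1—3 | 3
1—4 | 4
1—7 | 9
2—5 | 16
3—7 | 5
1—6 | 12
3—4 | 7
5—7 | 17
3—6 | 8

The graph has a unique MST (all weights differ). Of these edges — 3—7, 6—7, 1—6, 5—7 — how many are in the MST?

Kruskal's algorithm — process edges by increasing weight (ties by edge label):
1—3 (3): add — endpoints in different components.
1—4 (4): add — endpoints in different components.
3—7 (5): add — endpoints in different components.
3—5 (6): add — endpoints in different components.
3—4 (7): skip — 3 and 4 already connected.
3—6 (8): add — endpoints in different components.
1—7 (9): skip — 1 and 7 already connected.
1—6 (12): skip — 1 and 6 already connected.
6—7 (13): skip — 6 and 7 already connected.
4—7 (15): skip — 4 and 7 already connected.
2—5 (16): add — endpoints in different components.
MST edge set: {1—3, 1—4, 3—7, 3—5, 3—6, 2—5}.
Of the listed edges, {3—7} are in the MST → 1.

1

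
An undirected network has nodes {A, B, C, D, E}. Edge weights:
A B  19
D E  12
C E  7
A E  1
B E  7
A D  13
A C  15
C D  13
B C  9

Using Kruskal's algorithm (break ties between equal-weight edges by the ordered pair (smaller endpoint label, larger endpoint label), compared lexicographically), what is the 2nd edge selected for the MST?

Kruskal's algorithm — process edges by increasing weight (ties by edge label):
A E (1): add. Components now {A,E} {B} {C} {D}
B E (7): add. Components now {A,B,E} {C} {D}
C E (7): add. Components now {A,B,C,E} {D}
B C (9): skip — B and C already connected.
D E (12): add. Components now {A,B,C,D,E}
The 2nd edge added is B E.

B-E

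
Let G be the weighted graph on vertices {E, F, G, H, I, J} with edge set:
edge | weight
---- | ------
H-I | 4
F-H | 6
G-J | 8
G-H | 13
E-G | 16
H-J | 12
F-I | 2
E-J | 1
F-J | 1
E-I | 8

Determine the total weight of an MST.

Sort edges by weight, then run Kruskal:
E-J (1): add — endpoints in different components.
F-J (1): add — endpoints in different components.
F-I (2): add — endpoints in different components.
H-I (4): add — endpoints in different components.
F-H (6): skip — F and H already connected.
E-I (8): skip — E and I already connected.
G-J (8): add — endpoints in different components.
MST edges: E-J, F-J, F-I, H-I, G-J; total weight 1+1+2+4+8 = 16.

16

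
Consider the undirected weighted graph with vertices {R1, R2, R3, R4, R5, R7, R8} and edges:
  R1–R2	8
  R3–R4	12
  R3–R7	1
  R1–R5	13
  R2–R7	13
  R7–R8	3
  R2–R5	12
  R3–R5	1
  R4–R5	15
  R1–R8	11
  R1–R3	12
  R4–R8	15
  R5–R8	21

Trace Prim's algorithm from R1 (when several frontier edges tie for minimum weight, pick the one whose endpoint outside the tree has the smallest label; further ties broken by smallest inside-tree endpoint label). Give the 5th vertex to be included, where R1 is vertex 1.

Prim's algorithm from R1:
Step 1: frontier [R1–R2 8, R1–R8 11, R1–R3 12, R1–R5 13] → take R1–R2 (8); add R2.
Step 2: frontier [R1–R8 11, R1–R3 12, R1–R5 13, R2–R5 12, R2–R7 13] → take R1–R8 (11); add R8.
Step 3: frontier [R1–R3 12, R1–R5 13, R2–R5 12, R2–R7 13, R7–R8 3, R4–R8 15, R5–R8 21] → take R7–R8 (3); add R7.
Step 4: frontier [R1–R3 12, R1–R5 13, R2–R5 12, R3–R7 1, R4–R8 15, R5–R8 21] → take R3–R7 (1); add R3.
Step 5: frontier [R1–R5 13, R2–R5 12, R3–R5 1, R3–R4 12, R4–R8 15, R5–R8 21] → take R3–R5 (1); add R5.
Step 6: frontier [R3–R4 12, R4–R5 15, R4–R8 15] → take R3–R4 (12); add R4.
Vertex order: R1, R2, R8, R7, R3, R5, R4. The 5th vertex is R3.

R3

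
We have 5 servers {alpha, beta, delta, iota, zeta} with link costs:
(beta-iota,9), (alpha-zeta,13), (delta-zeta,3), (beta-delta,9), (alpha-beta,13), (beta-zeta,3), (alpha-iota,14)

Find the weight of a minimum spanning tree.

28

Grow the tree from alpha using Prim:
Step 1: cheapest edge leaving the tree is alpha-beta (13); add beta.
Step 2: cheapest edge leaving the tree is beta-zeta (3); add zeta.
Step 3: cheapest edge leaving the tree is delta-zeta (3); add delta.
Step 4: cheapest edge leaving the tree is beta-iota (9); add iota.
MST edges: alpha-beta, beta-zeta, delta-zeta, beta-iota; total weight 13+3+3+9 = 28.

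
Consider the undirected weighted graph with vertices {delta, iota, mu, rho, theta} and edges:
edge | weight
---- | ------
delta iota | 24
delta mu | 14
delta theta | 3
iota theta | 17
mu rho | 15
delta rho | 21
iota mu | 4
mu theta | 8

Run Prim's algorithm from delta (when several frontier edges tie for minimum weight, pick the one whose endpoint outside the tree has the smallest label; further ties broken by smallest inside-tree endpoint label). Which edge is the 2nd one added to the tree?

mu-theta

Prim, starting at delta.
Step 1: cheapest edge leaving the tree is delta theta (3); add theta.
Step 2: cheapest edge leaving the tree is mu theta (8); add mu.
Step 3: cheapest edge leaving the tree is iota mu (4); add iota.
Step 4: cheapest edge leaving the tree is mu rho (15); add rho.
The 2nd edge added is mu theta.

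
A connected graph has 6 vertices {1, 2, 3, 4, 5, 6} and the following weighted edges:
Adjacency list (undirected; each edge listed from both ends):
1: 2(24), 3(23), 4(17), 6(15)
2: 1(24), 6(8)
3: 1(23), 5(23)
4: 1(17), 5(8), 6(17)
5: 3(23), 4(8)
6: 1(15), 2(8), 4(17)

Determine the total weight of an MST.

71

Grow the tree from 3 using Prim:
Step 1: frontier [1—3 23, 3—5 23] → take 1—3 (23); add 1.
Step 2: frontier [1—6 15, 1—4 17, 1—2 24, 3—5 23] → take 1—6 (15); add 6.
Step 3: frontier [1—4 17, 1—2 24, 3—5 23, 2—6 8, 4—6 17] → take 2—6 (8); add 2.
Step 4: frontier [1—4 17, 3—5 23, 4—6 17] → take 1—4 (17); add 4.
Step 5: frontier [3—5 23, 4—5 8] → take 4—5 (8); add 5.
MST edges: 1—3, 1—6, 2—6, 1—4, 4—5; total weight 23+15+8+17+8 = 71.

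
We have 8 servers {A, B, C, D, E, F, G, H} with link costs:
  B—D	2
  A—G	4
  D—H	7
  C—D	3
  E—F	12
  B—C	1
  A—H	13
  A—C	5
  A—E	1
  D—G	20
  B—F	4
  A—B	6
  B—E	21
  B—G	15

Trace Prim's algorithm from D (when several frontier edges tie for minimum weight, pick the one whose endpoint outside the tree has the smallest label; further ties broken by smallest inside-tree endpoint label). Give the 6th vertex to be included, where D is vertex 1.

E

Grow the tree from D using Prim:
Step 1: cheapest edge leaving the tree is B—D (2); add B.
Step 2: cheapest edge leaving the tree is B—C (1); add C.
Step 3: cheapest edge leaving the tree is B—F (4); add F.
Step 4: cheapest edge leaving the tree is A—C (5); add A.
Step 5: cheapest edge leaving the tree is A—E (1); add E.
Step 6: cheapest edge leaving the tree is A—G (4); add G.
Step 7: cheapest edge leaving the tree is D—H (7); add H.
Vertex order: D, B, C, F, A, E, G, H. The 6th vertex is E.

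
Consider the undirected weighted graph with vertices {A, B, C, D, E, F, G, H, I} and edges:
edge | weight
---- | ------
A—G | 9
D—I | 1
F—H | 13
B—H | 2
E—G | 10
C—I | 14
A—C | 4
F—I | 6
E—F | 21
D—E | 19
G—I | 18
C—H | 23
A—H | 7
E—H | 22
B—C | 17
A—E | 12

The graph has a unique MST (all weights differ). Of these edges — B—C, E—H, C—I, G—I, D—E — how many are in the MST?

0

Kruskal's algorithm — process edges by increasing weight (ties by edge label):
D—I (1): add — endpoints in different components.
B—H (2): add — endpoints in different components.
A—C (4): add — endpoints in different components.
F—I (6): add — endpoints in different components.
A—H (7): add — endpoints in different components.
A—G (9): add — endpoints in different components.
E—G (10): add — endpoints in different components.
A—E (12): skip — A and E already connected.
F—H (13): add — endpoints in different components.
MST edge set: {D—I, B—H, A—C, F—I, A—H, A—G, E—G, F—H}.
Of the listed edges, {} are in the MST → 0.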